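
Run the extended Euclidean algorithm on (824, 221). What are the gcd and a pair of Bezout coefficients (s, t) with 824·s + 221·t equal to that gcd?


Euclidean algorithm on (824, 221) — divide until remainder is 0:
  824 = 3 · 221 + 161
  221 = 1 · 161 + 60
  161 = 2 · 60 + 41
  60 = 1 · 41 + 19
  41 = 2 · 19 + 3
  19 = 6 · 3 + 1
  3 = 3 · 1 + 0
gcd(824, 221) = 1.
Track Bezout coefficients alongside the remainders: start with r₀ = 824 = a·1 + b·0 (s = 1, t = 0) and r₁ = 221 = a·0 + b·1 (s = 0, t = 1); each new remainder r_{k+1} = r_{k-1} − q_k·r_k inherits s_{k+1} = s_{k-1} − q_k·s_k, t_{k+1} = t_{k-1} − q_k·t_k, so r_k = a·s_k + b·t_k at every step:
  q = 3: r = 161, s = 1 − 3·0 = 1, t = 0 − 3·1 = -3  (check: 824·1 + 221·(-3) = 161)
  q = 1: r = 60, s = 0 − 1·1 = -1, t = 1 − 1·(-3) = 4  (check: 824·(-1) + 221·4 = 60)
  q = 2: r = 41, s = 1 − 2·(-1) = 3, t = -3 − 2·4 = -11  (check: 824·3 + 221·(-11) = 41)
  q = 1: r = 19, s = -1 − 1·3 = -4, t = 4 − 1·(-11) = 15  (check: 824·(-4) + 221·15 = 19)
  q = 2: r = 3, s = 3 − 2·(-4) = 11, t = -11 − 2·15 = -41  (check: 824·11 + 221·(-41) = 3)
  q = 6: r = 1, s = -4 − 6·11 = -70, t = 15 − 6·(-41) = 261  (check: 824·(-70) + 221·261 = 1)
The row with r = 1 (the gcd) gives the Bezout coefficients s = -70, t = 261.
Result: 824 · (-70) + 221 · (261) = 1.

gcd(824, 221) = 1; s = -70, t = 261 (check: 824·(-70) + 221·261 = 1).


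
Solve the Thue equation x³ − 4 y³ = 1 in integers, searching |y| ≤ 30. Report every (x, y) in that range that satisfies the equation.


The equation is x³ - 4y³ = 1. For fixed y, x³ = 4·y³ + 1, so a solution requires the RHS to be a perfect cube.
Strategy: iterate y from -30 to 30, compute RHS = 4·y³ + 1, and check whether it is a (positive or negative) perfect cube.
Check small values of y:
  y = 0: RHS = 1 = (1)³ ⇒ x = 1 works.
  y = 1: RHS = 5 is not a perfect cube.
  y = -1: RHS = -3 is not a perfect cube.
  y = 2: RHS = 33 is not a perfect cube.
  y = -2: RHS = -31 is not a perfect cube.
  y = 3: RHS = 109 is not a perfect cube.
  y = -3: RHS = -107 is not a perfect cube.
Continuing the search up to |y| = 30 finds no further solutions beyond those listed.
Collected solutions: (1, 0).

Solutions (with |y| ≤ 30): (1, 0).


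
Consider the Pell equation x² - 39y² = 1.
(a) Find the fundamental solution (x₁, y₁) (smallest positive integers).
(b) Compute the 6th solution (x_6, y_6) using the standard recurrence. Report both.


Step 1: Find the fundamental solution (x₁, y₁) of x² - 39y² = 1.
  Expand √39 as a continued fraction. a₀ = ⌊√39⌋ = 6; iterate m_{k+1} = d_k·a_k − m_k, d_{k+1} = (39 − m_{k+1}²)/d_k, a_{k+1} = ⌊(a₀ + m_{k+1})/d_{k+1}⌋ (starting m₀ = 0, d₀ = 1), with convergents p_k = a_k·p_{k-1} + p_{k-2}, q_k = a_k·q_{k-1} + q_{k-2} (p₋₁ = 1, q₋₁ = 0):
  k = 0: a₀ = 6; p₀/q₀ = 6/1; p₀² − 39·q₀² = 36 − 39 = -3.
  k = 1: m = 6, d = 3, a = ⌊(6 + 6)/3⌋ = 4; p/q = (4·6 + 1)/(4·1 + 0) = 25/4; p² − 39·q² = 625 − 624 = 1.
  The first convergent with p² − 39·q² = 1 gives the fundamental solution (x₁, y₁) = (25, 4).
Step 2: Apply the recurrence (x_{n+1}, y_{n+1}) = (x₁x_n + 39y₁y_n, x₁y_n + y₁x_n) repeatedly.
  From (x_1, y_1) = (25, 4): x_2 = 25·25 + 39·4·4 = 1249; y_2 = 25·4 + 4·25 = 200.
  From (x_2, y_2) = (1249, 200): x_3 = 25·1249 + 39·4·200 = 62425; y_3 = 25·200 + 4·1249 = 9996.
  From (x_3, y_3) = (62425, 9996): x_4 = 25·62425 + 39·4·9996 = 3120001; y_4 = 25·9996 + 4·62425 = 499600.
  From (x_4, y_4) = (3120001, 499600): x_5 = 25·3120001 + 39·4·499600 = 155937625; y_5 = 25·499600 + 4·3120001 = 24970004.
  From (x_5, y_5) = (155937625, 24970004): x_6 = 25·155937625 + 39·4·24970004 = 7793761249; y_6 = 25·24970004 + 4·155937625 = 1248000600.
Step 3: Verify x_6² - 39·y_6² = 60742714406414040001 - 60742714406414040000 = 1 (should be 1). ✓

(x_1, y_1) = (25, 4); (x_6, y_6) = (7793761249, 1248000600).


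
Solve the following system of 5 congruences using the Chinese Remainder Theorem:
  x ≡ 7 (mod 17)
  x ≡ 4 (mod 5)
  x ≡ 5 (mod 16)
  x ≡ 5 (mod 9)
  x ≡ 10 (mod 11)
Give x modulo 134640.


Product of moduli M = 17 · 5 · 16 · 9 · 11 = 134640.
Merge one congruence at a time:
  Start: x ≡ 7 (mod 17).
  Combine with x ≡ 4 (mod 5); new modulus lcm = 85.
    Write x = 7 + 17·t and substitute into x ≡ 4 (mod 5): 17·t ≡ 4 − 7 = -3 (mod 5).
    Reduce coefficients mod 5: 2·t ≡ 2 (mod 5).
    The inverse of 2 mod 5 is 3 (since 2·3 = 6 = 1·5 + 1), so t ≡ 3·2 = 6 ≡ 1 (mod 5).
    Then x = 7 + 17·1 = 24, valid modulo lcm(17, 5) = 85: x ≡ 24 (mod 85).
  Combine with x ≡ 5 (mod 16); new modulus lcm = 1360.
    Write x = 24 + 85·t and substitute into x ≡ 5 (mod 16): 85·t ≡ 5 − 24 = -19 (mod 16).
    Reduce coefficients mod 16: 5·t ≡ 13 (mod 16).
    The inverse of 5 mod 16 is 13 (since 5·13 = 65 = 4·16 + 1), so t ≡ 13·13 = 169 ≡ 9 (mod 16).
    Then x = 24 + 85·9 = 789, valid modulo lcm(85, 16) = 1360: x ≡ 789 (mod 1360).
  Combine with x ≡ 5 (mod 9); new modulus lcm = 12240.
    Write x = 789 + 1360·t and substitute into x ≡ 5 (mod 9): 1360·t ≡ 5 − 789 = -784 (mod 9).
    Reduce coefficients mod 9: 1·t ≡ 8 (mod 9).
    So t ≡ 8 (mod 9).
    Then x = 789 + 1360·8 = 11669, valid modulo lcm(1360, 9) = 12240: x ≡ 11669 (mod 12240).
  Combine with x ≡ 10 (mod 11); new modulus lcm = 134640.
    Write x = 11669 + 12240·t and substitute into x ≡ 10 (mod 11): 12240·t ≡ 10 − 11669 = -11659 (mod 11).
    Reduce coefficients mod 11: 8·t ≡ 1 (mod 11).
    The inverse of 8 mod 11 is 7 (since 8·7 = 56 = 5·11 + 1), so t ≡ 7·1 = 7 ≡ 7 (mod 11).
    Then x = 11669 + 12240·7 = 97349, valid modulo lcm(12240, 11) = 134640: x ≡ 97349 (mod 134640).
Verify against each original: 97349 mod 17 = 7, 97349 mod 5 = 4, 97349 mod 16 = 5, 97349 mod 9 = 5, 97349 mod 11 = 10.

x ≡ 97349 (mod 134640).


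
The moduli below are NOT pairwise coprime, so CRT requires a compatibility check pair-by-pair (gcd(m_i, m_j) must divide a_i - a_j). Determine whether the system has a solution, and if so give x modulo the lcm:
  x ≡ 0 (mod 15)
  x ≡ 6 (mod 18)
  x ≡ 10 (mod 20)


Moduli 15, 18, 20 are not pairwise coprime, so CRT works modulo lcm(m_i) when all pairwise compatibility conditions hold.
Pairwise compatibility: gcd(m_i, m_j) must divide a_i - a_j for every pair.
Merge one congruence at a time:
  Start: x ≡ 0 (mod 15).
  Combine with x ≡ 6 (mod 18): gcd(15, 18) = 3; 6 - 0 = 6, which IS divisible by 3, so compatible.
    Write x = 0 + 15·t and substitute into x ≡ 6 (mod 18): 15·t ≡ 6 − 0 = 6 (mod 18).
    Divide the congruence (and modulus) by g = 3: 5·t ≡ 2 (mod 6).
    The inverse of 5 mod 6 is 5 (since 5·5 = 25 = 4·6 + 1), so t ≡ 5·2 = 10 ≡ 4 (mod 6).
    Then x = 0 + 15·4 = 60, valid modulo lcm(15, 18) = 90: x ≡ 60 (mod 90).
  Combine with x ≡ 10 (mod 20): gcd(90, 20) = 10; 10 - 60 = -50, which IS divisible by 10, so compatible.
    Write x = 60 + 90·t and substitute into x ≡ 10 (mod 20): 90·t ≡ 10 − 60 = -50 (mod 20).
    Divide the congruence (and modulus) by g = 10: 9·t ≡ -5 (mod 2).
    Reduce coefficients mod 2: 1·t ≡ 1 (mod 2).
    So t ≡ 1 (mod 2).
    Then x = 60 + 90·1 = 150, valid modulo lcm(90, 20) = 180: x ≡ 150 (mod 180).
Verify: 150 mod 15 = 0, 150 mod 18 = 6, 150 mod 20 = 10.

x ≡ 150 (mod 180).


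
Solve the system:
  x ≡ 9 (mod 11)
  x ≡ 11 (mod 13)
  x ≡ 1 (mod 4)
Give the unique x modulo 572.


Moduli 11, 13, 4 are pairwise coprime; by CRT there is a unique solution modulo M = 11 · 13 · 4 = 572.
Solve pairwise, accumulating the modulus:
  Start with x ≡ 9 (mod 11).
  Combine with x ≡ 11 (mod 13): since gcd(11, 13) = 1, we get a unique residue mod 143.
    Write x = 9 + 11·t and substitute into x ≡ 11 (mod 13): 11·t ≡ 11 − 9 = 2 (mod 13).
    The inverse of 11 mod 13 is 6 (since 11·6 = 66 = 5·13 + 1), so t ≡ 6·2 = 12 ≡ 12 (mod 13).
    Then x = 9 + 11·12 = 141, valid modulo lcm(11, 13) = 143: x ≡ 141 (mod 143).
  Combine with x ≡ 1 (mod 4): since gcd(143, 4) = 1, we get a unique residue mod 572.
    Write x = 141 + 143·t and substitute into x ≡ 1 (mod 4): 143·t ≡ 1 − 141 = -140 (mod 4).
    Reduce coefficients mod 4: 3·t ≡ 0 (mod 4).
    The inverse of 3 mod 4 is 3 (since 3·3 = 9 = 2·4 + 1), so t ≡ 3·0 = 0 ≡ 0 (mod 4).
    Then x = 141 + 143·0 = 141, valid modulo lcm(143, 4) = 572: x ≡ 141 (mod 572).
Verify: 141 mod 11 = 9 ✓, 141 mod 13 = 11 ✓, 141 mod 4 = 1 ✓.

x ≡ 141 (mod 572).


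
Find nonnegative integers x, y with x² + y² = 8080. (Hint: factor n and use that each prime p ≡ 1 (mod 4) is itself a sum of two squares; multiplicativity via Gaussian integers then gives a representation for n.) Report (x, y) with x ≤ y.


Step 1: Factor n = 8080 = 2^4 · 5 · 101.
Step 2: Check the mod-4 condition on each prime factor: 2 = 2 (special); 5 ≡ 1 (mod 4), exponent 1; 101 ≡ 1 (mod 4), exponent 1.
All primes ≡ 3 (mod 4) appear to even exponent (or don't appear), so by the two-squares theorem n IS expressible as a sum of two squares.
Step 3: Build a representation. Group n = k² · m with k = 4 and m = 5 · 101 = 505 (a product of primes ≡ 1 (mod 4)); a representation of m scales to one of n via (k·x)² + (k·y)² = k²(x² + y²). Each prime p ≡ 1 (mod 4) is itself a sum of two squares; find a² by testing p − a² for a perfect square:
  5: 5 − 1² = 4 = 2² ⇒ 5 = 1² + 2².
  101: 101 − 1² = 100 = 10² ⇒ 101 = 1² + 10².
  Combine using the Brahmagupta–Fibonacci identity (a² + b²)(c² + d²) = (ac − bd)² + (ad + bc)² = (ac + bd)² + (ad − bc)²:
  5 · 101 = 505: from (1² + 2²)(1² + 10²), take (1·1 − 2·10, 1·10 + 2·1) = (1 − 20, 10 + 2) = (-19, 12); dropping signs (only squares matter) gives (19, 12); check 19² + 12² = 361 + 144 = 505 ✓.
  Scale by k = 4: (4·19, 4·12) = (76, 48).
Step 4: Order so x ≤ y and verify: 48² + 76² = 2304 + 5776 = 8080 = n. ✓

n = 8080 = 48² + 76² (one valid representation with x ≤ y).


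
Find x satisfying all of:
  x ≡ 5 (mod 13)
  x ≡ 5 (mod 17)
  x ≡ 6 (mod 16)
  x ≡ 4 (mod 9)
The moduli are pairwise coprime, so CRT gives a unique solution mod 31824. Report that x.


Product of moduli M = 13 · 17 · 16 · 9 = 31824.
Merge one congruence at a time:
  Start: x ≡ 5 (mod 13).
  Combine with x ≡ 5 (mod 17); new modulus lcm = 221.
    Write x = 5 + 13·t and substitute into x ≡ 5 (mod 17): 13·t ≡ 5 − 5 = 0 (mod 17).
    The inverse of 13 mod 17 is 4 (since 13·4 = 52 = 3·17 + 1), so t ≡ 4·0 = 0 ≡ 0 (mod 17).
    Then x = 5 + 13·0 = 5, valid modulo lcm(13, 17) = 221: x ≡ 5 (mod 221).
  Combine with x ≡ 6 (mod 16); new modulus lcm = 3536.
    Write x = 5 + 221·t and substitute into x ≡ 6 (mod 16): 221·t ≡ 6 − 5 = 1 (mod 16).
    Reduce coefficients mod 16: 13·t ≡ 1 (mod 16).
    The inverse of 13 mod 16 is 5 (since 13·5 = 65 = 4·16 + 1), so t ≡ 5·1 = 5 ≡ 5 (mod 16).
    Then x = 5 + 221·5 = 1110, valid modulo lcm(221, 16) = 3536: x ≡ 1110 (mod 3536).
  Combine with x ≡ 4 (mod 9); new modulus lcm = 31824.
    Write x = 1110 + 3536·t and substitute into x ≡ 4 (mod 9): 3536·t ≡ 4 − 1110 = -1106 (mod 9).
    Reduce coefficients mod 9: 8·t ≡ 1 (mod 9).
    The inverse of 8 mod 9 is 8 (since 8·8 = 64 = 7·9 + 1), so t ≡ 8·1 = 8 ≡ 8 (mod 9).
    Then x = 1110 + 3536·8 = 29398, valid modulo lcm(3536, 9) = 31824: x ≡ 29398 (mod 31824).
Verify against each original: 29398 mod 13 = 5, 29398 mod 17 = 5, 29398 mod 16 = 6, 29398 mod 9 = 4.

x ≡ 29398 (mod 31824).


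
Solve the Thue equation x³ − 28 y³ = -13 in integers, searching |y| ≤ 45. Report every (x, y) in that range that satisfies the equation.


The equation is x³ - 28y³ = -13. For fixed y, x³ = 28·y³ − 13, so a solution requires the RHS to be a perfect cube.
Strategy: iterate y from -45 to 45, compute RHS = 28·y³ − 13, and check whether it is a (positive or negative) perfect cube.
Check small values of y:
  y = 0: RHS = -13 is not a perfect cube.
  y = 1: RHS = 15 is not a perfect cube.
  y = -1: RHS = -41 is not a perfect cube.
  y = 2: RHS = 211 is not a perfect cube.
  y = -2: RHS = -237 is not a perfect cube.
  y = 3: RHS = 743 is not a perfect cube.
  y = -3: RHS = -769 is not a perfect cube.
Continuing the search up to |y| = 45 finds no solutions either.
No (x, y) in the scanned range satisfies the equation.

No integer solutions with |y| ≤ 45.


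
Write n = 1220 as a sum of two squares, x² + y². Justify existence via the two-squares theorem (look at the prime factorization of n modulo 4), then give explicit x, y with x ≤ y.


Step 1: Factor n = 1220 = 2^2 · 5 · 61.
Step 2: Check the mod-4 condition on each prime factor: 2 = 2 (special); 5 ≡ 1 (mod 4), exponent 1; 61 ≡ 1 (mod 4), exponent 1.
All primes ≡ 3 (mod 4) appear to even exponent (or don't appear), so by the two-squares theorem n IS expressible as a sum of two squares.
Step 3: Build a representation. Group n = k² · m with k = 2 and m = 5 · 61 = 305 (a product of primes ≡ 1 (mod 4)); a representation of m scales to one of n via (k·x)² + (k·y)² = k²(x² + y²). Each prime p ≡ 1 (mod 4) is itself a sum of two squares; find a² by testing p − a² for a perfect square:
  5: 5 − 1² = 4 = 2² ⇒ 5 = 1² + 2².
  61: 61 − 1² = 60, 61 − 2² = 57, 61 − 3² = 52, 61 − 4² = 45, 61 − 5² = 36 = 6² ⇒ 61 = 5² + 6².
  Combine using the Brahmagupta–Fibonacci identity (a² + b²)(c² + d²) = (ac − bd)² + (ad + bc)² = (ac + bd)² + (ad − bc)²:
  5 · 61 = 305: from (1² + 2²)(5² + 6²), take (1·5 − 2·6, 1·6 + 2·5) = (5 − 12, 6 + 10) = (-7, 16); dropping signs (only squares matter) gives (7, 16); check 7² + 16² = 49 + 256 = 305 ✓.
  Scale by k = 2: (2·7, 2·16) = (14, 32).
Step 4: Order so x ≤ y and verify: 14² + 32² = 196 + 1024 = 1220 = n. ✓

n = 1220 = 14² + 32² (one valid representation with x ≤ y).


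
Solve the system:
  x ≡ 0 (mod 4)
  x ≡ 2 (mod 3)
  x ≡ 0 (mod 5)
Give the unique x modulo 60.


Moduli 4, 3, 5 are pairwise coprime; by CRT there is a unique solution modulo M = 4 · 3 · 5 = 60.
Solve pairwise, accumulating the modulus:
  Start with x ≡ 0 (mod 4).
  Combine with x ≡ 2 (mod 3): since gcd(4, 3) = 1, we get a unique residue mod 12.
    Write x = 0 + 4·t and substitute into x ≡ 2 (mod 3): 4·t ≡ 2 − 0 = 2 (mod 3).
    Reduce coefficients mod 3: 1·t ≡ 2 (mod 3).
    So t ≡ 2 (mod 3).
    Then x = 0 + 4·2 = 8, valid modulo lcm(4, 3) = 12: x ≡ 8 (mod 12).
  Combine with x ≡ 0 (mod 5): since gcd(12, 5) = 1, we get a unique residue mod 60.
    Write x = 8 + 12·t and substitute into x ≡ 0 (mod 5): 12·t ≡ 0 − 8 = -8 (mod 5).
    Reduce coefficients mod 5: 2·t ≡ 2 (mod 5).
    The inverse of 2 mod 5 is 3 (since 2·3 = 6 = 1·5 + 1), so t ≡ 3·2 = 6 ≡ 1 (mod 5).
    Then x = 8 + 12·1 = 20, valid modulo lcm(12, 5) = 60: x ≡ 20 (mod 60).
Verify: 20 mod 4 = 0 ✓, 20 mod 3 = 2 ✓, 20 mod 5 = 0 ✓.

x ≡ 20 (mod 60).


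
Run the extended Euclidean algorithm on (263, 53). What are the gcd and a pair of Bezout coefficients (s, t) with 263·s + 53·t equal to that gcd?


Euclidean algorithm on (263, 53) — divide until remainder is 0:
  263 = 4 · 53 + 51
  53 = 1 · 51 + 2
  51 = 25 · 2 + 1
  2 = 2 · 1 + 0
gcd(263, 53) = 1.
Track Bezout coefficients alongside the remainders: start with r₀ = 263 = a·1 + b·0 (s = 1, t = 0) and r₁ = 53 = a·0 + b·1 (s = 0, t = 1); each new remainder r_{k+1} = r_{k-1} − q_k·r_k inherits s_{k+1} = s_{k-1} − q_k·s_k, t_{k+1} = t_{k-1} − q_k·t_k, so r_k = a·s_k + b·t_k at every step:
  q = 4: r = 51, s = 1 − 4·0 = 1, t = 0 − 4·1 = -4  (check: 263·1 + 53·(-4) = 51)
  q = 1: r = 2, s = 0 − 1·1 = -1, t = 1 − 1·(-4) = 5  (check: 263·(-1) + 53·5 = 2)
  q = 25: r = 1, s = 1 − 25·(-1) = 26, t = -4 − 25·5 = -129  (check: 263·26 + 53·(-129) = 1)
The row with r = 1 (the gcd) gives the Bezout coefficients s = 26, t = -129.
Result: 263 · (26) + 53 · (-129) = 1.

gcd(263, 53) = 1; s = 26, t = -129 (check: 263·26 + 53·(-129) = 1).


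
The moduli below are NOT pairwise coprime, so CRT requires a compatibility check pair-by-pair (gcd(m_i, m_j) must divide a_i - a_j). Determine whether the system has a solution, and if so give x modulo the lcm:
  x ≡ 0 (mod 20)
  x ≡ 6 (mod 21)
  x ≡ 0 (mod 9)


Moduli 20, 21, 9 are not pairwise coprime, so CRT works modulo lcm(m_i) when all pairwise compatibility conditions hold.
Pairwise compatibility: gcd(m_i, m_j) must divide a_i - a_j for every pair.
Merge one congruence at a time:
  Start: x ≡ 0 (mod 20).
  Combine with x ≡ 6 (mod 21): gcd(20, 21) = 1; 6 - 0 = 6, which IS divisible by 1, so compatible.
    Write x = 0 + 20·t and substitute into x ≡ 6 (mod 21): 20·t ≡ 6 − 0 = 6 (mod 21).
    The inverse of 20 mod 21 is 20 (since 20·20 = 400 = 19·21 + 1), so t ≡ 20·6 = 120 ≡ 15 (mod 21).
    Then x = 0 + 20·15 = 300, valid modulo lcm(20, 21) = 420: x ≡ 300 (mod 420).
  Combine with x ≡ 0 (mod 9): gcd(420, 9) = 3; 0 - 300 = -300, which IS divisible by 3, so compatible.
    Write x = 300 + 420·t and substitute into x ≡ 0 (mod 9): 420·t ≡ 0 − 300 = -300 (mod 9).
    Divide the congruence (and modulus) by g = 3: 140·t ≡ -100 (mod 3).
    Reduce coefficients mod 3: 2·t ≡ 2 (mod 3).
    The inverse of 2 mod 3 is 2 (since 2·2 = 4 = 1·3 + 1), so t ≡ 2·2 = 4 ≡ 1 (mod 3).
    Then x = 300 + 420·1 = 720, valid modulo lcm(420, 9) = 1260: x ≡ 720 (mod 1260).
Verify: 720 mod 20 = 0, 720 mod 21 = 6, 720 mod 9 = 0.

x ≡ 720 (mod 1260).


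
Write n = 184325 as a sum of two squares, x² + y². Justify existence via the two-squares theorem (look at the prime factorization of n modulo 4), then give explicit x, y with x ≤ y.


Step 1: Factor n = 184325 = 5^2 · 73 · 101.
Step 2: Check the mod-4 condition on each prime factor: 5 ≡ 1 (mod 4), exponent 2; 73 ≡ 1 (mod 4), exponent 1; 101 ≡ 1 (mod 4), exponent 1.
All primes ≡ 3 (mod 4) appear to even exponent (or don't appear), so by the two-squares theorem n IS expressible as a sum of two squares.
Step 3: Build a representation. Group n = k² · m with k = 5 and m = 73 · 101 = 7373 (a product of primes ≡ 1 (mod 4)); a representation of m scales to one of n via (k·x)² + (k·y)² = k²(x² + y²). Each prime p ≡ 1 (mod 4) is itself a sum of two squares; find a² by testing p − a² for a perfect square:
  73: 73 − 1² = 72, 73 − 2² = 69, 73 − 3² = 64 = 8² ⇒ 73 = 3² + 8².
  101: 101 − 1² = 100 = 10² ⇒ 101 = 1² + 10².
  Combine using the Brahmagupta–Fibonacci identity (a² + b²)(c² + d²) = (ac − bd)² + (ad + bc)² = (ac + bd)² + (ad − bc)²:
  73 · 101 = 7373: from (3² + 8²)(1² + 10²), take (3·1 − 8·10, 3·10 + 8·1) = (3 − 80, 30 + 8) = (-77, 38); dropping signs (only squares matter) gives (77, 38); check 77² + 38² = 5929 + 1444 = 7373 ✓.
  Scale by k = 5: (5·77, 5·38) = (385, 190).
Step 4: Order so x ≤ y and verify: 190² + 385² = 36100 + 148225 = 184325 = n. ✓

n = 184325 = 190² + 385² (one valid representation with x ≤ y).


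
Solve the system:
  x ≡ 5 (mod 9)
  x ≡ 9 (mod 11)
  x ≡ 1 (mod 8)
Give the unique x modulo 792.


Moduli 9, 11, 8 are pairwise coprime; by CRT there is a unique solution modulo M = 9 · 11 · 8 = 792.
Solve pairwise, accumulating the modulus:
  Start with x ≡ 5 (mod 9).
  Combine with x ≡ 9 (mod 11): since gcd(9, 11) = 1, we get a unique residue mod 99.
    Write x = 5 + 9·t and substitute into x ≡ 9 (mod 11): 9·t ≡ 9 − 5 = 4 (mod 11).
    The inverse of 9 mod 11 is 5 (since 9·5 = 45 = 4·11 + 1), so t ≡ 5·4 = 20 ≡ 9 (mod 11).
    Then x = 5 + 9·9 = 86, valid modulo lcm(9, 11) = 99: x ≡ 86 (mod 99).
  Combine with x ≡ 1 (mod 8): since gcd(99, 8) = 1, we get a unique residue mod 792.
    Write x = 86 + 99·t and substitute into x ≡ 1 (mod 8): 99·t ≡ 1 − 86 = -85 (mod 8).
    Reduce coefficients mod 8: 3·t ≡ 3 (mod 8).
    The inverse of 3 mod 8 is 3 (since 3·3 = 9 = 1·8 + 1), so t ≡ 3·3 = 9 ≡ 1 (mod 8).
    Then x = 86 + 99·1 = 185, valid modulo lcm(99, 8) = 792: x ≡ 185 (mod 792).
Verify: 185 mod 9 = 5 ✓, 185 mod 11 = 9 ✓, 185 mod 8 = 1 ✓.

x ≡ 185 (mod 792).


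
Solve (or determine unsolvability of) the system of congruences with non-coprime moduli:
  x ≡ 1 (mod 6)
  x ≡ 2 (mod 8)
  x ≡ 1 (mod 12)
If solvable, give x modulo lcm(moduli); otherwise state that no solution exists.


Moduli 6, 8, 12 are not pairwise coprime, so CRT works modulo lcm(m_i) when all pairwise compatibility conditions hold.
Pairwise compatibility: gcd(m_i, m_j) must divide a_i - a_j for every pair.
Merge one congruence at a time:
  Start: x ≡ 1 (mod 6).
  Combine with x ≡ 2 (mod 8): gcd(6, 8) = 2, and 2 - 1 = 1 is NOT divisible by 2.
    ⇒ system is inconsistent (no integer solution).

No solution (the system is inconsistent).


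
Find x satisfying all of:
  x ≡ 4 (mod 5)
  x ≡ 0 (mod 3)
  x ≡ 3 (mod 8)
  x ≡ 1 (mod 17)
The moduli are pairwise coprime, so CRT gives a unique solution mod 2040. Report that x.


Product of moduli M = 5 · 3 · 8 · 17 = 2040.
Merge one congruence at a time:
  Start: x ≡ 4 (mod 5).
  Combine with x ≡ 0 (mod 3); new modulus lcm = 15.
    Write x = 4 + 5·t and substitute into x ≡ 0 (mod 3): 5·t ≡ 0 − 4 = -4 (mod 3).
    Reduce coefficients mod 3: 2·t ≡ 2 (mod 3).
    The inverse of 2 mod 3 is 2 (since 2·2 = 4 = 1·3 + 1), so t ≡ 2·2 = 4 ≡ 1 (mod 3).
    Then x = 4 + 5·1 = 9, valid modulo lcm(5, 3) = 15: x ≡ 9 (mod 15).
  Combine with x ≡ 3 (mod 8); new modulus lcm = 120.
    Write x = 9 + 15·t and substitute into x ≡ 3 (mod 8): 15·t ≡ 3 − 9 = -6 (mod 8).
    Reduce coefficients mod 8: 7·t ≡ 2 (mod 8).
    The inverse of 7 mod 8 is 7 (since 7·7 = 49 = 6·8 + 1), so t ≡ 7·2 = 14 ≡ 6 (mod 8).
    Then x = 9 + 15·6 = 99, valid modulo lcm(15, 8) = 120: x ≡ 99 (mod 120).
  Combine with x ≡ 1 (mod 17); new modulus lcm = 2040.
    Write x = 99 + 120·t and substitute into x ≡ 1 (mod 17): 120·t ≡ 1 − 99 = -98 (mod 17).
    Reduce coefficients mod 17: 1·t ≡ 4 (mod 17).
    So t ≡ 4 (mod 17).
    Then x = 99 + 120·4 = 579, valid modulo lcm(120, 17) = 2040: x ≡ 579 (mod 2040).
Verify against each original: 579 mod 5 = 4, 579 mod 3 = 0, 579 mod 8 = 3, 579 mod 17 = 1.

x ≡ 579 (mod 2040).


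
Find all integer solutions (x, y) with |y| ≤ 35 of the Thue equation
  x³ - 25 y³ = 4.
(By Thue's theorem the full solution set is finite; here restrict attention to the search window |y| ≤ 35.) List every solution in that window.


The equation is x³ - 25y³ = 4. For fixed y, x³ = 25·y³ + 4, so a solution requires the RHS to be a perfect cube.
Strategy: iterate y from -35 to 35, compute RHS = 25·y³ + 4, and check whether it is a (positive or negative) perfect cube.
Check small values of y:
  y = 0: RHS = 4 is not a perfect cube.
  y = 1: RHS = 29 is not a perfect cube.
  y = -1: RHS = -21 is not a perfect cube.
  y = 2: RHS = 204 is not a perfect cube.
  y = -2: RHS = -196 is not a perfect cube.
  y = 3: RHS = 679 is not a perfect cube.
  y = -3: RHS = -671 is not a perfect cube.
Continuing the search up to |y| = 35 finds no solutions either.
No (x, y) in the scanned range satisfies the equation.

No integer solutions with |y| ≤ 35.


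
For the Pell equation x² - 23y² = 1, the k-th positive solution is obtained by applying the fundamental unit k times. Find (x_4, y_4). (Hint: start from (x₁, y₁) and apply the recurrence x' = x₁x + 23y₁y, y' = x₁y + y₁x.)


Step 1: Find the fundamental solution (x₁, y₁) of x² - 23y² = 1.
  Expand √23 as a continued fraction. a₀ = ⌊√23⌋ = 4; iterate m_{k+1} = d_k·a_k − m_k, d_{k+1} = (23 − m_{k+1}²)/d_k, a_{k+1} = ⌊(a₀ + m_{k+1})/d_{k+1}⌋ (starting m₀ = 0, d₀ = 1), with convergents p_k = a_k·p_{k-1} + p_{k-2}, q_k = a_k·q_{k-1} + q_{k-2} (p₋₁ = 1, q₋₁ = 0):
  k = 0: a₀ = 4; p₀/q₀ = 4/1; p₀² − 23·q₀² = 16 − 23 = -7.
  k = 1: m = 4, d = 7, a = ⌊(4 + 4)/7⌋ = 1; p/q = (1·4 + 1)/(1·1 + 0) = 5/1; p² − 23·q² = 25 − 23 = 2.
  k = 2: m = 3, d = 2, a = ⌊(4 + 3)/2⌋ = 3; p/q = (3·5 + 4)/(3·1 + 1) = 19/4; p² − 23·q² = 361 − 368 = -7.
  k = 3: m = 3, d = 7, a = ⌊(4 + 3)/7⌋ = 1; p/q = (1·19 + 5)/(1·4 + 1) = 24/5; p² − 23·q² = 576 − 575 = 1.
  The first convergent with p² − 23·q² = 1 gives the fundamental solution (x₁, y₁) = (24, 5).
Step 2: Apply the recurrence (x_{n+1}, y_{n+1}) = (x₁x_n + 23y₁y_n, x₁y_n + y₁x_n) repeatedly.
  From (x_1, y_1) = (24, 5): x_2 = 24·24 + 23·5·5 = 1151; y_2 = 24·5 + 5·24 = 240.
  From (x_2, y_2) = (1151, 240): x_3 = 24·1151 + 23·5·240 = 55224; y_3 = 24·240 + 5·1151 = 11515.
  From (x_3, y_3) = (55224, 11515): x_4 = 24·55224 + 23·5·11515 = 2649601; y_4 = 24·11515 + 5·55224 = 552480.
Step 3: Verify x_4² - 23·y_4² = 7020385459201 - 7020385459200 = 1 (should be 1). ✓

(x_1, y_1) = (24, 5); (x_4, y_4) = (2649601, 552480).


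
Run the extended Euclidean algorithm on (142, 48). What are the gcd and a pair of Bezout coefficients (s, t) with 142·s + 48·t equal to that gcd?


Euclidean algorithm on (142, 48) — divide until remainder is 0:
  142 = 2 · 48 + 46
  48 = 1 · 46 + 2
  46 = 23 · 2 + 0
gcd(142, 48) = 2.
Track Bezout coefficients alongside the remainders: start with r₀ = 142 = a·1 + b·0 (s = 1, t = 0) and r₁ = 48 = a·0 + b·1 (s = 0, t = 1); each new remainder r_{k+1} = r_{k-1} − q_k·r_k inherits s_{k+1} = s_{k-1} − q_k·s_k, t_{k+1} = t_{k-1} − q_k·t_k, so r_k = a·s_k + b·t_k at every step:
  q = 2: r = 46, s = 1 − 2·0 = 1, t = 0 − 2·1 = -2  (check: 142·1 + 48·(-2) = 46)
  q = 1: r = 2, s = 0 − 1·1 = -1, t = 1 − 1·(-2) = 3  (check: 142·(-1) + 48·3 = 2)
The row with r = 2 (the gcd) gives the Bezout coefficients s = -1, t = 3.
Result: 142 · (-1) + 48 · (3) = 2.

gcd(142, 48) = 2; s = -1, t = 3 (check: 142·(-1) + 48·3 = 2).


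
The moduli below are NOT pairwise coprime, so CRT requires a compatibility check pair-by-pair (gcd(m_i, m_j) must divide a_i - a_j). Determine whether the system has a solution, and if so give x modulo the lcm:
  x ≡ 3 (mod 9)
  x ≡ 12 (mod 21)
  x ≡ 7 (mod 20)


Moduli 9, 21, 20 are not pairwise coprime, so CRT works modulo lcm(m_i) when all pairwise compatibility conditions hold.
Pairwise compatibility: gcd(m_i, m_j) must divide a_i - a_j for every pair.
Merge one congruence at a time:
  Start: x ≡ 3 (mod 9).
  Combine with x ≡ 12 (mod 21): gcd(9, 21) = 3; 12 - 3 = 9, which IS divisible by 3, so compatible.
    Write x = 3 + 9·t and substitute into x ≡ 12 (mod 21): 9·t ≡ 12 − 3 = 9 (mod 21).
    Divide the congruence (and modulus) by g = 3: 3·t ≡ 3 (mod 7).
    The inverse of 3 mod 7 is 5 (since 3·5 = 15 = 2·7 + 1), so t ≡ 5·3 = 15 ≡ 1 (mod 7).
    Then x = 3 + 9·1 = 12, valid modulo lcm(9, 21) = 63: x ≡ 12 (mod 63).
  Combine with x ≡ 7 (mod 20): gcd(63, 20) = 1; 7 - 12 = -5, which IS divisible by 1, so compatible.
    Write x = 12 + 63·t and substitute into x ≡ 7 (mod 20): 63·t ≡ 7 − 12 = -5 (mod 20).
    Reduce coefficients mod 20: 3·t ≡ 15 (mod 20).
    The inverse of 3 mod 20 is 7 (since 3·7 = 21 = 1·20 + 1), so t ≡ 7·15 = 105 ≡ 5 (mod 20).
    Then x = 12 + 63·5 = 327, valid modulo lcm(63, 20) = 1260: x ≡ 327 (mod 1260).
Verify: 327 mod 9 = 3, 327 mod 21 = 12, 327 mod 20 = 7.

x ≡ 327 (mod 1260).


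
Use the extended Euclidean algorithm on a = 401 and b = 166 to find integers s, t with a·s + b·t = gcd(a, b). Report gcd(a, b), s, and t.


Euclidean algorithm on (401, 166) — divide until remainder is 0:
  401 = 2 · 166 + 69
  166 = 2 · 69 + 28
  69 = 2 · 28 + 13
  28 = 2 · 13 + 2
  13 = 6 · 2 + 1
  2 = 2 · 1 + 0
gcd(401, 166) = 1.
Track Bezout coefficients alongside the remainders: start with r₀ = 401 = a·1 + b·0 (s = 1, t = 0) and r₁ = 166 = a·0 + b·1 (s = 0, t = 1); each new remainder r_{k+1} = r_{k-1} − q_k·r_k inherits s_{k+1} = s_{k-1} − q_k·s_k, t_{k+1} = t_{k-1} − q_k·t_k, so r_k = a·s_k + b·t_k at every step:
  q = 2: r = 69, s = 1 − 2·0 = 1, t = 0 − 2·1 = -2  (check: 401·1 + 166·(-2) = 69)
  q = 2: r = 28, s = 0 − 2·1 = -2, t = 1 − 2·(-2) = 5  (check: 401·(-2) + 166·5 = 28)
  q = 2: r = 13, s = 1 − 2·(-2) = 5, t = -2 − 2·5 = -12  (check: 401·5 + 166·(-12) = 13)
  q = 2: r = 2, s = -2 − 2·5 = -12, t = 5 − 2·(-12) = 29  (check: 401·(-12) + 166·29 = 2)
  q = 6: r = 1, s = 5 − 6·(-12) = 77, t = -12 − 6·29 = -186  (check: 401·77 + 166·(-186) = 1)
The row with r = 1 (the gcd) gives the Bezout coefficients s = 77, t = -186.
Result: 401 · (77) + 166 · (-186) = 1.

gcd(401, 166) = 1; s = 77, t = -186 (check: 401·77 + 166·(-186) = 1).


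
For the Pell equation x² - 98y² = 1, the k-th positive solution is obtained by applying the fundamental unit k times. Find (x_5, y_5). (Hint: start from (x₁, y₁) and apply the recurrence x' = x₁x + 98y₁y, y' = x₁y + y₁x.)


Step 1: Find the fundamental solution (x₁, y₁) of x² - 98y² = 1.
  Expand √98 as a continued fraction. a₀ = ⌊√98⌋ = 9; iterate m_{k+1} = d_k·a_k − m_k, d_{k+1} = (98 − m_{k+1}²)/d_k, a_{k+1} = ⌊(a₀ + m_{k+1})/d_{k+1}⌋ (starting m₀ = 0, d₀ = 1), with convergents p_k = a_k·p_{k-1} + p_{k-2}, q_k = a_k·q_{k-1} + q_{k-2} (p₋₁ = 1, q₋₁ = 0):
  k = 0: a₀ = 9; p₀/q₀ = 9/1; p₀² − 98·q₀² = 81 − 98 = -17.
  k = 1: m = 9, d = 17, a = ⌊(9 + 9)/17⌋ = 1; p/q = (1·9 + 1)/(1·1 + 0) = 10/1; p² − 98·q² = 100 − 98 = 2.
  k = 2: m = 8, d = 2, a = ⌊(9 + 8)/2⌋ = 8; p/q = (8·10 + 9)/(8·1 + 1) = 89/9; p² − 98·q² = 7921 − 7938 = -17.
  k = 3: m = 8, d = 17, a = ⌊(9 + 8)/17⌋ = 1; p/q = (1·89 + 10)/(1·9 + 1) = 99/10; p² − 98·q² = 9801 − 9800 = 1.
  The first convergent with p² − 98·q² = 1 gives the fundamental solution (x₁, y₁) = (99, 10).
Step 2: Apply the recurrence (x_{n+1}, y_{n+1}) = (x₁x_n + 98y₁y_n, x₁y_n + y₁x_n) repeatedly.
  From (x_1, y_1) = (99, 10): x_2 = 99·99 + 98·10·10 = 19601; y_2 = 99·10 + 10·99 = 1980.
  From (x_2, y_2) = (19601, 1980): x_3 = 99·19601 + 98·10·1980 = 3880899; y_3 = 99·1980 + 10·19601 = 392030.
  From (x_3, y_3) = (3880899, 392030): x_4 = 99·3880899 + 98·10·392030 = 768398401; y_4 = 99·392030 + 10·3880899 = 77619960.
  From (x_4, y_4) = (768398401, 77619960): x_5 = 99·768398401 + 98·10·77619960 = 152139002499; y_5 = 99·77619960 + 10·768398401 = 15368360050.
Step 3: Verify x_5² - 98·y_5² = 23146276081390728245001 - 23146276081390728245000 = 1 (should be 1). ✓

(x_1, y_1) = (99, 10); (x_5, y_5) = (152139002499, 15368360050).


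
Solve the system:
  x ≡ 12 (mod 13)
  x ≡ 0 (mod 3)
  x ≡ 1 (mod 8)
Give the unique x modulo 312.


Moduli 13, 3, 8 are pairwise coprime; by CRT there is a unique solution modulo M = 13 · 3 · 8 = 312.
Solve pairwise, accumulating the modulus:
  Start with x ≡ 12 (mod 13).
  Combine with x ≡ 0 (mod 3): since gcd(13, 3) = 1, we get a unique residue mod 39.
    Write x = 12 + 13·t and substitute into x ≡ 0 (mod 3): 13·t ≡ 0 − 12 = -12 (mod 3).
    Reduce coefficients mod 3: 1·t ≡ 0 (mod 3).
    So t ≡ 0 (mod 3).
    Then x = 12 + 13·0 = 12, valid modulo lcm(13, 3) = 39: x ≡ 12 (mod 39).
  Combine with x ≡ 1 (mod 8): since gcd(39, 8) = 1, we get a unique residue mod 312.
    Write x = 12 + 39·t and substitute into x ≡ 1 (mod 8): 39·t ≡ 1 − 12 = -11 (mod 8).
    Reduce coefficients mod 8: 7·t ≡ 5 (mod 8).
    The inverse of 7 mod 8 is 7 (since 7·7 = 49 = 6·8 + 1), so t ≡ 7·5 = 35 ≡ 3 (mod 8).
    Then x = 12 + 39·3 = 129, valid modulo lcm(39, 8) = 312: x ≡ 129 (mod 312).
Verify: 129 mod 13 = 12 ✓, 129 mod 3 = 0 ✓, 129 mod 8 = 1 ✓.

x ≡ 129 (mod 312).


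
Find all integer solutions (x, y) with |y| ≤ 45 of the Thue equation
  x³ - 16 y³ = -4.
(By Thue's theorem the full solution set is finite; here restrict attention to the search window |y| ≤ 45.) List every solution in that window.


The equation is x³ - 16y³ = -4. For fixed y, x³ = 16·y³ − 4, so a solution requires the RHS to be a perfect cube.
Strategy: iterate y from -45 to 45, compute RHS = 16·y³ − 4, and check whether it is a (positive or negative) perfect cube.
Check small values of y:
  y = 0: RHS = -4 is not a perfect cube.
  y = 1: RHS = 12 is not a perfect cube.
  y = -1: RHS = -20 is not a perfect cube.
  y = 2: RHS = 124 is not a perfect cube.
  y = -2: RHS = -132 is not a perfect cube.
  y = 3: RHS = 428 is not a perfect cube.
  y = -3: RHS = -436 is not a perfect cube.
Continuing the search up to |y| = 45 finds no solutions either.
No (x, y) in the scanned range satisfies the equation.

No integer solutions with |y| ≤ 45.


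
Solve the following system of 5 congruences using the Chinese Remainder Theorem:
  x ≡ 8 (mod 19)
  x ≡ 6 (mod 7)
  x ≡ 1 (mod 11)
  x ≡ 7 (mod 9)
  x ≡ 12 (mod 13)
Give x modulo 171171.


Product of moduli M = 19 · 7 · 11 · 9 · 13 = 171171.
Merge one congruence at a time:
  Start: x ≡ 8 (mod 19).
  Combine with x ≡ 6 (mod 7); new modulus lcm = 133.
    Write x = 8 + 19·t and substitute into x ≡ 6 (mod 7): 19·t ≡ 6 − 8 = -2 (mod 7).
    Reduce coefficients mod 7: 5·t ≡ 5 (mod 7).
    The inverse of 5 mod 7 is 3 (since 5·3 = 15 = 2·7 + 1), so t ≡ 3·5 = 15 ≡ 1 (mod 7).
    Then x = 8 + 19·1 = 27, valid modulo lcm(19, 7) = 133: x ≡ 27 (mod 133).
  Combine with x ≡ 1 (mod 11); new modulus lcm = 1463.
    Write x = 27 + 133·t and substitute into x ≡ 1 (mod 11): 133·t ≡ 1 − 27 = -26 (mod 11).
    Reduce coefficients mod 11: 1·t ≡ 7 (mod 11).
    So t ≡ 7 (mod 11).
    Then x = 27 + 133·7 = 958, valid modulo lcm(133, 11) = 1463: x ≡ 958 (mod 1463).
  Combine with x ≡ 7 (mod 9); new modulus lcm = 13167.
    Write x = 958 + 1463·t and substitute into x ≡ 7 (mod 9): 1463·t ≡ 7 − 958 = -951 (mod 9).
    Reduce coefficients mod 9: 5·t ≡ 3 (mod 9).
    The inverse of 5 mod 9 is 2 (since 5·2 = 10 = 1·9 + 1), so t ≡ 2·3 = 6 ≡ 6 (mod 9).
    Then x = 958 + 1463·6 = 9736, valid modulo lcm(1463, 9) = 13167: x ≡ 9736 (mod 13167).
  Combine with x ≡ 12 (mod 13); new modulus lcm = 171171.
    Write x = 9736 + 13167·t and substitute into x ≡ 12 (mod 13): 13167·t ≡ 12 − 9736 = -9724 (mod 13).
    Reduce coefficients mod 13: 11·t ≡ 0 (mod 13).
    The inverse of 11 mod 13 is 6 (since 11·6 = 66 = 5·13 + 1), so t ≡ 6·0 = 0 ≡ 0 (mod 13).
    Then x = 9736 + 13167·0 = 9736, valid modulo lcm(13167, 13) = 171171: x ≡ 9736 (mod 171171).
Verify against each original: 9736 mod 19 = 8, 9736 mod 7 = 6, 9736 mod 11 = 1, 9736 mod 9 = 7, 9736 mod 13 = 12.

x ≡ 9736 (mod 171171).


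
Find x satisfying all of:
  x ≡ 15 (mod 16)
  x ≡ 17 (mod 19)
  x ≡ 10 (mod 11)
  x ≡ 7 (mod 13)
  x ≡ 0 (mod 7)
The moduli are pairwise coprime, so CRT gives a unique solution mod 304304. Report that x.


Product of moduli M = 16 · 19 · 11 · 13 · 7 = 304304.
Merge one congruence at a time:
  Start: x ≡ 15 (mod 16).
  Combine with x ≡ 17 (mod 19); new modulus lcm = 304.
    Write x = 15 + 16·t and substitute into x ≡ 17 (mod 19): 16·t ≡ 17 − 15 = 2 (mod 19).
    The inverse of 16 mod 19 is 6 (since 16·6 = 96 = 5·19 + 1), so t ≡ 6·2 = 12 ≡ 12 (mod 19).
    Then x = 15 + 16·12 = 207, valid modulo lcm(16, 19) = 304: x ≡ 207 (mod 304).
  Combine with x ≡ 10 (mod 11); new modulus lcm = 3344.
    Write x = 207 + 304·t and substitute into x ≡ 10 (mod 11): 304·t ≡ 10 − 207 = -197 (mod 11).
    Reduce coefficients mod 11: 7·t ≡ 1 (mod 11).
    The inverse of 7 mod 11 is 8 (since 7·8 = 56 = 5·11 + 1), so t ≡ 8·1 = 8 ≡ 8 (mod 11).
    Then x = 207 + 304·8 = 2639, valid modulo lcm(304, 11) = 3344: x ≡ 2639 (mod 3344).
  Combine with x ≡ 7 (mod 13); new modulus lcm = 43472.
    Write x = 2639 + 3344·t and substitute into x ≡ 7 (mod 13): 3344·t ≡ 7 − 2639 = -2632 (mod 13).
    Reduce coefficients mod 13: 3·t ≡ 7 (mod 13).
    The inverse of 3 mod 13 is 9 (since 3·9 = 27 = 2·13 + 1), so t ≡ 9·7 = 63 ≡ 11 (mod 13).
    Then x = 2639 + 3344·11 = 39423, valid modulo lcm(3344, 13) = 43472: x ≡ 39423 (mod 43472).
  Combine with x ≡ 0 (mod 7); new modulus lcm = 304304.
    Write x = 39423 + 43472·t and substitute into x ≡ 0 (mod 7): 43472·t ≡ 0 − 39423 = -39423 (mod 7).
    Reduce coefficients mod 7: 2·t ≡ 1 (mod 7).
    The inverse of 2 mod 7 is 4 (since 2·4 = 8 = 1·7 + 1), so t ≡ 4·1 = 4 ≡ 4 (mod 7).
    Then x = 39423 + 43472·4 = 213311, valid modulo lcm(43472, 7) = 304304: x ≡ 213311 (mod 304304).
Verify against each original: 213311 mod 16 = 15, 213311 mod 19 = 17, 213311 mod 11 = 10, 213311 mod 13 = 7, 213311 mod 7 = 0.

x ≡ 213311 (mod 304304).


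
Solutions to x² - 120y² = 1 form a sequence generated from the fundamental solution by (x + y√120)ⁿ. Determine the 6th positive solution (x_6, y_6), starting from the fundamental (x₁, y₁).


Step 1: Find the fundamental solution (x₁, y₁) of x² - 120y² = 1.
  Expand √120 as a continued fraction. a₀ = ⌊√120⌋ = 10; iterate m_{k+1} = d_k·a_k − m_k, d_{k+1} = (120 − m_{k+1}²)/d_k, a_{k+1} = ⌊(a₀ + m_{k+1})/d_{k+1}⌋ (starting m₀ = 0, d₀ = 1), with convergents p_k = a_k·p_{k-1} + p_{k-2}, q_k = a_k·q_{k-1} + q_{k-2} (p₋₁ = 1, q₋₁ = 0):
  k = 0: a₀ = 10; p₀/q₀ = 10/1; p₀² − 120·q₀² = 100 − 120 = -20.
  k = 1: m = 10, d = 20, a = ⌊(10 + 10)/20⌋ = 1; p/q = (1·10 + 1)/(1·1 + 0) = 11/1; p² − 120·q² = 121 − 120 = 1.
  The first convergent with p² − 120·q² = 1 gives the fundamental solution (x₁, y₁) = (11, 1).
Step 2: Apply the recurrence (x_{n+1}, y_{n+1}) = (x₁x_n + 120y₁y_n, x₁y_n + y₁x_n) repeatedly.
  From (x_1, y_1) = (11, 1): x_2 = 11·11 + 120·1·1 = 241; y_2 = 11·1 + 1·11 = 22.
  From (x_2, y_2) = (241, 22): x_3 = 11·241 + 120·1·22 = 5291; y_3 = 11·22 + 1·241 = 483.
  From (x_3, y_3) = (5291, 483): x_4 = 11·5291 + 120·1·483 = 116161; y_4 = 11·483 + 1·5291 = 10604.
  From (x_4, y_4) = (116161, 10604): x_5 = 11·116161 + 120·1·10604 = 2550251; y_5 = 11·10604 + 1·116161 = 232805.
  From (x_5, y_5) = (2550251, 232805): x_6 = 11·2550251 + 120·1·232805 = 55989361; y_6 = 11·232805 + 1·2550251 = 5111106.
Step 3: Verify x_6² - 120·y_6² = 3134808545188321 - 3134808545188320 = 1 (should be 1). ✓

(x_1, y_1) = (11, 1); (x_6, y_6) = (55989361, 5111106).


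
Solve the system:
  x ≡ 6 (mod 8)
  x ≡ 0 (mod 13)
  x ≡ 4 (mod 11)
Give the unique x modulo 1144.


Moduli 8, 13, 11 are pairwise coprime; by CRT there is a unique solution modulo M = 8 · 13 · 11 = 1144.
Solve pairwise, accumulating the modulus:
  Start with x ≡ 6 (mod 8).
  Combine with x ≡ 0 (mod 13): since gcd(8, 13) = 1, we get a unique residue mod 104.
    Write x = 6 + 8·t and substitute into x ≡ 0 (mod 13): 8·t ≡ 0 − 6 = -6 (mod 13).
    Reduce coefficients mod 13: 8·t ≡ 7 (mod 13).
    The inverse of 8 mod 13 is 5 (since 8·5 = 40 = 3·13 + 1), so t ≡ 5·7 = 35 ≡ 9 (mod 13).
    Then x = 6 + 8·9 = 78, valid modulo lcm(8, 13) = 104: x ≡ 78 (mod 104).
  Combine with x ≡ 4 (mod 11): since gcd(104, 11) = 1, we get a unique residue mod 1144.
    Write x = 78 + 104·t and substitute into x ≡ 4 (mod 11): 104·t ≡ 4 − 78 = -74 (mod 11).
    Reduce coefficients mod 11: 5·t ≡ 3 (mod 11).
    The inverse of 5 mod 11 is 9 (since 5·9 = 45 = 4·11 + 1), so t ≡ 9·3 = 27 ≡ 5 (mod 11).
    Then x = 78 + 104·5 = 598, valid modulo lcm(104, 11) = 1144: x ≡ 598 (mod 1144).
Verify: 598 mod 8 = 6 ✓, 598 mod 13 = 0 ✓, 598 mod 11 = 4 ✓.

x ≡ 598 (mod 1144).


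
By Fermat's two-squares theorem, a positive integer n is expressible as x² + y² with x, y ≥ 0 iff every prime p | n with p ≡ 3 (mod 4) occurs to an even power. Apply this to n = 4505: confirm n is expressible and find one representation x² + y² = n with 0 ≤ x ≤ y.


Step 1: Factor n = 4505 = 5 · 17 · 53.
Step 2: Check the mod-4 condition on each prime factor: 5 ≡ 1 (mod 4), exponent 1; 17 ≡ 1 (mod 4), exponent 1; 53 ≡ 1 (mod 4), exponent 1.
All primes ≡ 3 (mod 4) appear to even exponent (or don't appear), so by the two-squares theorem n IS expressible as a sum of two squares.
Step 3: Build a representation. Here n = 5 · 17 · 53 is a product of primes ≡ 1 (mod 4). Each prime p ≡ 1 (mod 4) is itself a sum of two squares; find a² by testing p − a² for a perfect square:
  5: 5 − 1² = 4 = 2² ⇒ 5 = 1² + 2².
  17: 17 − 1² = 16 = 4² ⇒ 17 = 1² + 4².
  53: 53 − 1² = 52, 53 − 2² = 49 = 7² ⇒ 53 = 2² + 7².
  Combine using the Brahmagupta–Fibonacci identity (a² + b²)(c² + d²) = (ac − bd)² + (ad + bc)² = (ac + bd)² + (ad − bc)²:
  5 · 17 = 85: from (1² + 2²)(1² + 4²), take (1·1 − 2·4, 1·4 + 2·1) = (1 − 8, 4 + 2) = (-7, 6); dropping signs (only squares matter) gives (7, 6); check 7² + 6² = 49 + 36 = 85 ✓.
  85 · 53 = 4505: from (7² + 6²)(2² + 7²), take (7·2 − 6·7, 7·7 + 6·2) = (14 − 42, 49 + 12) = (-28, 61); dropping signs (only squares matter) gives (28, 61); check 28² + 61² = 784 + 3721 = 4505 ✓.
Step 4: Order so x ≤ y and verify: 28² + 61² = 784 + 3721 = 4505 = n. ✓

n = 4505 = 28² + 61² (one valid representation with x ≤ y).
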